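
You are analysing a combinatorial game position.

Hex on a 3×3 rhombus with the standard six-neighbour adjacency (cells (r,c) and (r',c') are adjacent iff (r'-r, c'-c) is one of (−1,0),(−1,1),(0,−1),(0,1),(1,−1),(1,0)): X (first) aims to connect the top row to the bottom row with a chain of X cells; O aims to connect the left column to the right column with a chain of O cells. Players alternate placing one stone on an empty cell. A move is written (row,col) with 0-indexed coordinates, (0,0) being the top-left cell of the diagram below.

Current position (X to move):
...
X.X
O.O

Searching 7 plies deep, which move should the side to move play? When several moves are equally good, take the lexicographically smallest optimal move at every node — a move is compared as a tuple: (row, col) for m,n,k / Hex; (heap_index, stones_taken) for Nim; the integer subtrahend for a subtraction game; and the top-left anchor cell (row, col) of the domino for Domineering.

[.../X.X/O.O] X move#1: (0,0):-1/X../X.X/O.O, (0,1):-1/.X./X.X/O.O, (0,2):-1/..X/X.X/O.O, (1,1):-1/.../XXX/O.O, (2,1):+1/.../X.X/OXO*
[.../X.X/OXO] O move#2: (0,0):-1/O../X.X/OXO*, (0,1):-1/.O./X.X/OXO, (0,2):-1/..O/X.X/OXO, (1,1):-1/.../XOX/OXO
[O../X.X/OXO] X move#3: (0,1):+1/OX./X.X/OXO*, (0,2):+1/O.X/X.X/OXO, (1,1):+1/O../XXX/OXO
[OX./X.X/OXO] O move#4: (0,2):-1/OXO/X.X/OXO*, (1,1):-1/OX./XOX/OXO
[OXO/X.X/OXO] X move#5: (1,1):+1/OXO/XXX/OXO*
[OXO/XXX/OXO] end (terminal -1, O#6); searched .../X.X/O.O to 7

X's best at [.../X.X/O.O]: (2,1)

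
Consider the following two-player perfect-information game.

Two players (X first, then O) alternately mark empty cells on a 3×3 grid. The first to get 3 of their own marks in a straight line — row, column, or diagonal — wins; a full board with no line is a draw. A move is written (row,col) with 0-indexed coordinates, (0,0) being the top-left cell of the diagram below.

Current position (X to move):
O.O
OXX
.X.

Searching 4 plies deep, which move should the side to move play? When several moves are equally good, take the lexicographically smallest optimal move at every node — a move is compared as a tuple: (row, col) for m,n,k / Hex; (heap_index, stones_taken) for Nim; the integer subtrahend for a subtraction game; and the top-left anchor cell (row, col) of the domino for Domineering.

X's best at [O.O/OXX/.X.]: (0,1)

p1 X@[O.O/OXX/.X.]: (0,1)[OXO/OXX/.X.]+1* (2,0)[O.O/OXX/XX.]-1 (2,2)[O.O/OXX/.XX]-1
p2 O@[OXO/OXX/.X.] terminal -1; root [O.O/OXX/.X.] d4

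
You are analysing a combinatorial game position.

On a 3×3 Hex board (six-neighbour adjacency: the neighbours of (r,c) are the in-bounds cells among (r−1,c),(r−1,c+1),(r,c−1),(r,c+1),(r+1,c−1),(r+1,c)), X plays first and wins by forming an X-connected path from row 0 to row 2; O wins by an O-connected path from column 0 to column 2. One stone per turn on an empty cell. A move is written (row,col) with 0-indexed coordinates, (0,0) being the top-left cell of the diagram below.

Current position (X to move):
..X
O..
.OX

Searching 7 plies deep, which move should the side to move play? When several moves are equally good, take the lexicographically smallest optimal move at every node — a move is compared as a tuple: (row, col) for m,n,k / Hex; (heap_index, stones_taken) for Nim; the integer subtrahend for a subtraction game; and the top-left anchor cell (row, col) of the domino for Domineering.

ply 1, X at ..X/O../.OX | (0,0)=-1→X.X/O../.OX; (0,1)=-1→.XX/O../.OX; (1,1)=+1→..X/OX./.OX*; (1,2)=+1→..X/O.X/.OX; (2,0)=+1→..X/O../XOX
ply 2, O at ..X/OX./.OX | (0,0)=-1→O.X/OX./.OX*; (0,1)=-1→.OX/OX./.OX; (1,2)=-1→..X/OXO/.OX; (2,0)=-1→..X/OX./OOX
ply 3, X at O.X/OX./.OX | (0,1)=+1→OXX/OX./.OX*; (1,2)=+1→O.X/OXX/.OX; (2,0)=+1→O.X/OX./XOX
ply 4, O at OXX/OX./.OX | (1,2)=-1→OXX/OXO/.OX*; (2,0)=-1→OXX/OX./OOX
ply 5, X at OXX/OXO/.OX | (2,0)=+1→OXX/OXO/XOX*
ply 6: OXX/OXO/XOX is terminal -1 (O); from ..X/O../.OX depth 7

X's best at [..X/O../.OX]: (1,1)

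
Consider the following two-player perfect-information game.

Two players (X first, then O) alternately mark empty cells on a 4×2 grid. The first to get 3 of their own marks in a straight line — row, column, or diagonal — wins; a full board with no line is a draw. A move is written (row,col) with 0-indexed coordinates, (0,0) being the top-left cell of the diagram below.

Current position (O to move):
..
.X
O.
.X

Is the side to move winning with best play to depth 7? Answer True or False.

[../.X/O./.X] O move#1: (0,0):-1/O./.X/O./.X, (0,1):-1/.O/.X/O./.X, (1,0):-1/../OX/O./.X, (2,1):+0/../.X/OO/.X*, (3,0):-1/../.X/O./OX
[../.X/OO/.X] X move#2: (0,0):+0/X./.X/OO/.X*, (0,1):-1/.X/.X/OO/.X, (1,0):+0/../XX/OO/.X, (3,0):+0/../.X/OO/XX
[X./.X/OO/.X] O move#3: (0,1):+0/XO/.X/OO/.X*, (1,0):+0/X./OX/OO/.X, (3,0):+0/X./.X/OO/OX
[XO/.X/OO/.X] X move#4: (1,0):+0/XO/XX/OO/.X*, (3,0):+0/XO/.X/OO/XX
[XO/XX/OO/.X] O move#5: (3,0):+0/XO/XX/OO/OX*
[XO/XX/OO/OX] end (terminal +0, X#6); searched ../.X/O./.X to 7

O winning at [../.X/O./.X]: False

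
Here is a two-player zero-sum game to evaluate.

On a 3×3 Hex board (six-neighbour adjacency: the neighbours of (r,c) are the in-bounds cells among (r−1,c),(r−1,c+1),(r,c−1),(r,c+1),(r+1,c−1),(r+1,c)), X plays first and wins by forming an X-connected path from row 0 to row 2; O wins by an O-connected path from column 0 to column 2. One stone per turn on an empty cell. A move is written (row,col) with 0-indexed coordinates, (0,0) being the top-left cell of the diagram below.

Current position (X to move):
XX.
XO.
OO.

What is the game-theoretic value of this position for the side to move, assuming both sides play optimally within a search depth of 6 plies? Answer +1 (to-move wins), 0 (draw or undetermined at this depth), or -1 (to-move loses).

value(XX./XO./OO., X) = -1

ply 1, X at XX./XO./OO. | (0,2)=-1→XXX/XO./OO.*; (1,2)=-1→XX./XOX/OO.; (2,2)=-1→XX./XO./OOX
ply 2, O at XXX/XO./OO. | (1,2)=+1→XXX/XOO/OO.*; (2,2)=+1→XXX/XO./OOO
ply 3: XXX/XOO/OO. is terminal -1 (X); from XX./XO./OO. depth 6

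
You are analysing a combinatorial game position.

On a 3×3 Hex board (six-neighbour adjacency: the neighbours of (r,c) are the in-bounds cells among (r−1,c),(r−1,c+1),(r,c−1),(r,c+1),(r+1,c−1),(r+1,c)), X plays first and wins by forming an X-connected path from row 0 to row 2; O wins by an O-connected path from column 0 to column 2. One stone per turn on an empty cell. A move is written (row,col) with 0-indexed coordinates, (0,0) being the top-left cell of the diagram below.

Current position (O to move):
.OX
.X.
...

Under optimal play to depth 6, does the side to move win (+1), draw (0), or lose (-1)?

p1 O@[.OX/.X./...]: (0,0)[OOX/.X./...]-1* (1,0)[.OX/OX./...]-1 (1,2)[.OX/.XO/...]-1 (2,0)[.OX/.X./O..]-1 (2,1)[.OX/.X./.O.]-1 (2,2)[.OX/.X./..O]-1
p2 X@[OOX/.X./...]: (1,0)[OOX/XX./...]+1* (1,2)[OOX/.XX/...]+1 (2,0)[OOX/.X./X..]+1 (2,1)[OOX/.X./.X.]+1 (2,2)[OOX/.X./..X]+1
p3 O@[OOX/XX./...]: (1,2)[OOX/XXO/...]-1* (2,0)[OOX/XX./O..]-1 (2,1)[OOX/XX./.O.]-1 (2,2)[OOX/XX./..O]-1
p4 X@[OOX/XXO/...]: (2,0)[OOX/XXO/X..]+1* (2,1)[OOX/XXO/.X.]+1 (2,2)[OOX/XXO/..X]+1
p5 O@[OOX/XXO/X..] terminal -1; root [.OX/.X./...] d6

value(.OX/.X./..., O) = -1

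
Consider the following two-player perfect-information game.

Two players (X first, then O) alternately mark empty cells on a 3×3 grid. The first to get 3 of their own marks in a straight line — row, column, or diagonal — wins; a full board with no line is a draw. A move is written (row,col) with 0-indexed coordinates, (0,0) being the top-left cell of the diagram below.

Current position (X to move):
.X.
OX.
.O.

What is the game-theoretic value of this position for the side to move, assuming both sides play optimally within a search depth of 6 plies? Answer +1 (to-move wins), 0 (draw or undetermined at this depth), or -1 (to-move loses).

value(.X./OX./.O., X) = +1

ply 1, X at .X./OX./.O. | (0,0)=+1→XX./OX./.O.*; (0,2)=+1→.XX/OX./.O.; (1,2)=-1→.X./OXX/.O.; (2,0)=+0→.X./OX./XO.; (2,2)=+0→.X./OX./.OX
ply 2, O at XX./OX./.O. | (0,2)=-1→XXO/OX./.O.*; (1,2)=-1→XX./OXO/.O.; (2,0)=-1→XX./OX./OO.; (2,2)=-1→XX./OX./.OO
ply 3, X at XXO/OX./.O. | (1,2)=+0→XXO/OXX/.O.; (2,0)=+0→XXO/OX./XO.; (2,2)=+1→XXO/OX./.OX*
ply 4: XXO/OX./.OX is terminal -1 (O); from .X./OX./.O. depth 6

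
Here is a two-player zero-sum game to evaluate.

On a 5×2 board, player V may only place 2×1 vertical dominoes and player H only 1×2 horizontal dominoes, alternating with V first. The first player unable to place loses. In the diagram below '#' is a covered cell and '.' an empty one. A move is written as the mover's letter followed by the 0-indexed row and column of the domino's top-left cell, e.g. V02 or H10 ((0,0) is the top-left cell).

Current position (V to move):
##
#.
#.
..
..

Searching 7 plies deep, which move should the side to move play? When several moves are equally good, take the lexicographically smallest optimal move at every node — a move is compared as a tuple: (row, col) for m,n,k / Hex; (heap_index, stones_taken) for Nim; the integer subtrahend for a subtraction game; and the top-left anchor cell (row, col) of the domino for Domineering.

V's best at [##/#./#./../..]: V30

ply 1, V at ##/#./#./../.. | V11=-1→##/##/##/../..; V21=-1→##/#./##/.#/..; V30=+1→##/#./#./#./#.*; V31=+1→##/#./#./.#/.#
ply 2: ##/#./#./#./#. is terminal -1 (H); from ##/#./#./../.. depth 7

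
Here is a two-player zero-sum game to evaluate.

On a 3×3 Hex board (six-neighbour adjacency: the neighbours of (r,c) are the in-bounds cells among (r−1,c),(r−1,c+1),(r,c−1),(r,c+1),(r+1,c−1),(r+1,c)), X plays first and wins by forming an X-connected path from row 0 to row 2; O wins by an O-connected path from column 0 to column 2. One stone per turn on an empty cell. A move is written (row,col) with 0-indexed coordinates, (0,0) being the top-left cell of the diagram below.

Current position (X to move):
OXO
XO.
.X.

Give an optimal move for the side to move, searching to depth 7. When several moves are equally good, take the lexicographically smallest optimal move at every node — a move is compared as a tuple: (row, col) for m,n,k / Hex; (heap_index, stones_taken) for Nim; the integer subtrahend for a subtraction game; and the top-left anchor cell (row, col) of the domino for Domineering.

X's best at [OXO/XO./.X.]: (2,0)

ply 1, X at OXO/XO./.X. | (1,2)=-1→OXO/XOX/.X.; (2,0)=+1→OXO/XO./XX.*; (2,2)=-1→OXO/XO./.XX
ply 2: OXO/XO./XX. is terminal -1 (O); from OXO/XO./.X. depth 7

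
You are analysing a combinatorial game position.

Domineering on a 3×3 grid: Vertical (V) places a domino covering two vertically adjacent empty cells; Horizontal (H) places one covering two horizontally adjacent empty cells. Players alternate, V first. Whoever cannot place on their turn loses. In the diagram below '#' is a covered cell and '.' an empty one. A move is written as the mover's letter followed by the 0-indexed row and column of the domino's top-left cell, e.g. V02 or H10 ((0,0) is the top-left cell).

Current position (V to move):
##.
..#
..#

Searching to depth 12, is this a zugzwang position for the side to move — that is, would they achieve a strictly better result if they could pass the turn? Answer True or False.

zugzwang(##./..#/..#, V) = False

ply 1, V at ##./..#/..# | V10=+1→##./#.#/#.#*; V11=+1→##./.##/.##
ply 2: ##./#.#/#.# is terminal -1 (H); from ##./..#/..# depth 12
suppose V passes — search the same position with H to move:
pass> ply 1, H at ##./..#/..# | H10=+1→##./###/..#*; H20=+1→##./..#/###
pass> ply 2: ##./###/..# is terminal -1 (V); from ##./..#/..# depth 12
for V: play +1, pass -1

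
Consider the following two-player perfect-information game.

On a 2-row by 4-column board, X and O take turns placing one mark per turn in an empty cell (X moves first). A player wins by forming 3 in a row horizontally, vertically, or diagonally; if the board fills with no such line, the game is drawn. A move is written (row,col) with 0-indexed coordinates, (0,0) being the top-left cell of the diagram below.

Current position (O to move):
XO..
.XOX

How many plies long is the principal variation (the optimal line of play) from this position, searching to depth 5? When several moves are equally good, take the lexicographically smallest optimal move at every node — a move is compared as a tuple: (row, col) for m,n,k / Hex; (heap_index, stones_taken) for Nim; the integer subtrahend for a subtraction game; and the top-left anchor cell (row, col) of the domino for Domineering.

PV length from [XO../.XOX]: 3 plies

[XO../.XOX] O move#1: (0,2):+0/XOO./.XOX*, (0,3):+0/XO.O/.XOX, (1,0):+0/XO../OXOX
[XOO./.XOX] X move#2: (0,3):+0/XOOX/.XOX*, (1,0):-1/XOO./XXOX
[XOOX/.XOX] O move#3: (1,0):+0/XOOX/OXOX*
[XOOX/OXOX] end (terminal +0, X#4); searched XO../.XOX to 5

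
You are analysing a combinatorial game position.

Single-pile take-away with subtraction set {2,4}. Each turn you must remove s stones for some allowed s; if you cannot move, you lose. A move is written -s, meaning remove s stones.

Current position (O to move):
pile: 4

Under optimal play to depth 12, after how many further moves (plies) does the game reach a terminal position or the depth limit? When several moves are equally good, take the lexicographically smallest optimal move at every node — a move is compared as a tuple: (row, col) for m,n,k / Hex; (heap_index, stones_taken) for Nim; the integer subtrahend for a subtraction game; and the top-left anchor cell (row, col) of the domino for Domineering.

[4] O move#1: -2:-1/2, -4:+1/0*
[0] end (terminal -1, X#2); searched 4 to 12

PV length from [4]: 1 ply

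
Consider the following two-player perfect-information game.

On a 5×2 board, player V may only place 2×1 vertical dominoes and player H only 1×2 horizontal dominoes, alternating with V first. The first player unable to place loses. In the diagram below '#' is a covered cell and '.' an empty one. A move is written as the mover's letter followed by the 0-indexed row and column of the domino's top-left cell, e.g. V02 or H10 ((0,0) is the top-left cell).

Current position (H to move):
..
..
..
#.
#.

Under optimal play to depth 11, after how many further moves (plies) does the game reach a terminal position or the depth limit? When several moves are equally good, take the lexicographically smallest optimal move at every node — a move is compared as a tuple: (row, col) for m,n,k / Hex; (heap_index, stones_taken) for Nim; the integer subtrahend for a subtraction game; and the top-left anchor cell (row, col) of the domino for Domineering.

ply 1, H at ../../../#./#. | H00=-1→##/../../#./#.; H10=+1→../##/../#./#.*; H20=-1→../../##/#./#.
ply 2, V at ../##/../#./#. | V21=-1→../##/.#/##/#.*; V31=-1→../##/../##/##
ply 3, H at ../##/.#/##/#. | H00=+1→##/##/.#/##/#.*
ply 4: ##/##/.#/##/#. is terminal -1 (V); from ../../../#./#. depth 11

PV length from [../../../#./#.]: 3 plies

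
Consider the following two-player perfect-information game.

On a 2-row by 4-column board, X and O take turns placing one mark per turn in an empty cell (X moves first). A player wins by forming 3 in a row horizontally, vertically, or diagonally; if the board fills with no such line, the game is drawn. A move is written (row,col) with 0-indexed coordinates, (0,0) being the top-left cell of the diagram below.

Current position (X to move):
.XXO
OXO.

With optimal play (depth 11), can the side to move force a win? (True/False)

X winning at [.XXO/OXO.]: True

p1 X@[.XXO/OXO.]: (0,0)[XXXO/OXO.]+1* (1,3)[.XXO/OXOX]+0
p2 O@[XXXO/OXO.] terminal -1; root [.XXO/OXO.] d11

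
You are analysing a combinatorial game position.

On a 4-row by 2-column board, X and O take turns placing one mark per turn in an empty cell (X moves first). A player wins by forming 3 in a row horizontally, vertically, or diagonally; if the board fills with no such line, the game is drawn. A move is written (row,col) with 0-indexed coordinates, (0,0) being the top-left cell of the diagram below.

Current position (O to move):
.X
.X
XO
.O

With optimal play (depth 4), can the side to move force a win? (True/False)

[.X/.X/XO/.O] O move#1: (0,0):+0/OX/.X/XO/.O*, (1,0):+0/.X/OX/XO/.O, (3,0):+0/.X/.X/XO/OO
[OX/.X/XO/.O] X move#2: (1,0):+0/OX/XX/XO/.O*, (3,0):+0/OX/.X/XO/XO
[OX/XX/XO/.O] O move#3: (3,0):+0/OX/XX/XO/OO*
[OX/XX/XO/OO] end (terminal +0, X#4); searched .X/.X/XO/.O to 4

O winning at [.X/.X/XO/.O]: False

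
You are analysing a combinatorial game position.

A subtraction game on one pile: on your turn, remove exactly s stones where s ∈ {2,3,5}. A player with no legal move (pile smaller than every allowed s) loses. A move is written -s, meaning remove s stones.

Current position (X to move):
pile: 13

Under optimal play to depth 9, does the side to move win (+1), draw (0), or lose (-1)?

[13] X move#1: -2:-1/11, -3:-1/10, -5:+1/8*
[8] O move#2: -2:-1/6*, -3:-1/5, -5:-1/3
[6] X move#3: -2:-1/4, -3:-1/3, -5:+1/1*
[1] end (terminal -1, O#4); searched 13 to 9

value(13, X) = +1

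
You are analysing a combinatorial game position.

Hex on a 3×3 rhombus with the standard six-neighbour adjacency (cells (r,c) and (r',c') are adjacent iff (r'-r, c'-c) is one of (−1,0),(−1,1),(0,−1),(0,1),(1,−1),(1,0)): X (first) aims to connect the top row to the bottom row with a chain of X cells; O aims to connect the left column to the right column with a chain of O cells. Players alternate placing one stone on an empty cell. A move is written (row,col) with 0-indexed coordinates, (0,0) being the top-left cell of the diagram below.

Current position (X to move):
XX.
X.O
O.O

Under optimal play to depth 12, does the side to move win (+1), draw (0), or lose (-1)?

p1 X@[XX./X.O/O.O]: (0,2)[XXX/X.O/O.O]-1* (1,1)[XX./XXO/O.O]-1 (2,1)[XX./X.O/OXO]-1
p2 O@[XXX/X.O/O.O]: (1,1)[XXX/XOO/O.O]+1* (2,1)[XXX/X.O/OOO]+1
p3 X@[XXX/XOO/O.O] terminal -1; root [XX./X.O/O.O] d12

value(XX./X.O/O.O, X) = -1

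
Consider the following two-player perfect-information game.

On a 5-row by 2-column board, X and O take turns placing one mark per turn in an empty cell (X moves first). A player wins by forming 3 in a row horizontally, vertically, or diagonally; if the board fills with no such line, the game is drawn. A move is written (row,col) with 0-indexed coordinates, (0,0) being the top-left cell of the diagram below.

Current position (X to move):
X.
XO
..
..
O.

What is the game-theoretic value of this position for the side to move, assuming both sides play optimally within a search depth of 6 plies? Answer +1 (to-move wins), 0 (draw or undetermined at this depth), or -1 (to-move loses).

value(X./XO/../../O., X) = +1

p1 X@[X./XO/../../O.]: (0,1)[XX/XO/../../O.]+0 (2,0)[X./XO/X./../O.]+1* (2,1)[X./XO/.X/../O.]+0 (3,0)[X./XO/../X./O.]+0 (3,1)[X./XO/../.X/O.]+0 (4,1)[X./XO/../../OX]-1
p2 O@[X./XO/X./../O.] terminal -1; root [X./XO/../../O.] d6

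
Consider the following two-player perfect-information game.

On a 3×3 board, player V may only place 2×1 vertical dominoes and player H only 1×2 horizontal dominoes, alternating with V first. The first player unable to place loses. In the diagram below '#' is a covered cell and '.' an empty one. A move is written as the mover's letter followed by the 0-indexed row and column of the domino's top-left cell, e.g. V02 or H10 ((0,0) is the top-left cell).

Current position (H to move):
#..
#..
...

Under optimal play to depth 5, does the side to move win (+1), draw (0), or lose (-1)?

ply 1, H at #../#../... | H01=-1→###/#../...; H11=+1→#../###/...*; H20=-1→#../#../##.; H21=-1→#../#../.##
ply 2: #../###/... is terminal -1 (V); from #../#../... depth 5

value(#../#../..., H) = +1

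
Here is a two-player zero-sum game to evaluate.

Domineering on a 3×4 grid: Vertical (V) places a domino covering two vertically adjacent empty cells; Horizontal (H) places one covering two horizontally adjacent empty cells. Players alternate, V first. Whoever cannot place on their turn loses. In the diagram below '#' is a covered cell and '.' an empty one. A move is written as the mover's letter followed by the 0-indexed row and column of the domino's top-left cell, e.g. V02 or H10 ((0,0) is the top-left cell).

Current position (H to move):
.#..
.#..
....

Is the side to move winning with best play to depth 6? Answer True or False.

H winning at [.#../.#../....]: True

ply 1, H at .#../.#../.... | H02=-1→.###/.#../....; H12=+1→.#../.###/....*; H20=-1→.#../.#../##..; H21=-1→.#../.#../.##.; H22=-1→.#../.#../..##
ply 2, V at .#../.###/.... | V00=-1→##../####/....*; V10=-1→.#../####/#...
ply 3, H at ##../####/.... | H02=+1→####/####/....*; H20=+1→##../####/##..; H21=+1→##../####/.##.; H22=+1→##../####/..##
ply 4: ####/####/.... is terminal -1 (V); from .#../.#../.... depth 6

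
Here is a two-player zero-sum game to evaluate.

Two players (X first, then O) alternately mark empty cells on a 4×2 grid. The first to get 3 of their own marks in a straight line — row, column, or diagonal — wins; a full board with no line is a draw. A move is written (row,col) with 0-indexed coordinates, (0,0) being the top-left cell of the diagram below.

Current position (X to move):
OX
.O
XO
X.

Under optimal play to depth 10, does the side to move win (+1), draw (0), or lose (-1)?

p1 X@[OX/.O/XO/X.]: (1,0)[OX/XO/XO/X.]+1* (3,1)[OX/.O/XO/XX]+0
p2 O@[OX/XO/XO/X.] terminal -1; root [OX/.O/XO/X.] d10

value(OX/.O/XO/X., X) = +1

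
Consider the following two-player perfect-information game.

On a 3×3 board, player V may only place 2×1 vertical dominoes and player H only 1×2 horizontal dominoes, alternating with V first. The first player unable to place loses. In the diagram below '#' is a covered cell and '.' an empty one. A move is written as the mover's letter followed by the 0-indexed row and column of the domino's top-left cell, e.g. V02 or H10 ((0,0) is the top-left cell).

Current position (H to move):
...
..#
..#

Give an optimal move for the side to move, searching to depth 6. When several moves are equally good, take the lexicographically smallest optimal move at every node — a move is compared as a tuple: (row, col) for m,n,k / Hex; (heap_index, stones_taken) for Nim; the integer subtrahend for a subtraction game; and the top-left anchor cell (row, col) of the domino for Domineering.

ply 1, H at .../..#/..# | H00=-1→##./..#/..#; H01=-1→.##/..#/..#; H10=+1→.../###/..#*; H20=-1→.../..#/###
ply 2: .../###/..# is terminal -1 (V); from .../..#/..# depth 6

H's best at [.../..#/..#]: H10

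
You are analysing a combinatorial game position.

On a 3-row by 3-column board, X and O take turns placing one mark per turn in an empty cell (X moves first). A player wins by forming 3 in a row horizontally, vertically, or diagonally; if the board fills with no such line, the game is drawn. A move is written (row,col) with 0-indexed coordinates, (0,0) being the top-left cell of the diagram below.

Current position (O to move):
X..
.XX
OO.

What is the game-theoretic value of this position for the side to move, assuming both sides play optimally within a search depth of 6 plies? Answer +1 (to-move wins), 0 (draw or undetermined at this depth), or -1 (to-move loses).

p1 O@[X../.XX/OO.]: (0,1)[XO./.XX/OO.]-1 (0,2)[X.O/.XX/OO.]-1 (1,0)[X../OXX/OO.]-1 (2,2)[X../.XX/OOO]+1*
p2 X@[X../.XX/OOO] terminal -1; root [X../.XX/OO.] d6

value(X../.XX/OO., O) = +1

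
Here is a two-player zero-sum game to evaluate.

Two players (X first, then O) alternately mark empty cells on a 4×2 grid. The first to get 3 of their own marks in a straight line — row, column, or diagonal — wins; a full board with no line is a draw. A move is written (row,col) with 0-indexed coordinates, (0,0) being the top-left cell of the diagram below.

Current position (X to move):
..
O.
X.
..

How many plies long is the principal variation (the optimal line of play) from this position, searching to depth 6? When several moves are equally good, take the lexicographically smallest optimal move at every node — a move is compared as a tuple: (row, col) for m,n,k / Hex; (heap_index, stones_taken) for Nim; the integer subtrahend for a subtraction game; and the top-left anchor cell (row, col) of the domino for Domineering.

PV length from [../O./X./..]: 6 plies

p1 X@[../O./X./..]: (0,0)[X./O./X./..]+0* (0,1)[.X/O./X./..]+0 (1,1)[../OX/X./..]+0 (2,1)[../O./XX/..]+0 (3,0)[../O./X./X.]+0 (3,1)[../O./X./.X]+0
p2 O@[X./O./X./..]: (0,1)[XO/O./X./..]+0* (1,1)[X./OO/X./..]+0 (2,1)[X./O./XO/..]+0 (3,0)[X./O./X./O.]+0 (3,1)[X./O./X./.O]+0
p3 X@[XO/O./X./..]: (1,1)[XO/OX/X./..]+0* (2,1)[XO/O./XX/..]+0 (3,0)[XO/O./X./X.]+0 (3,1)[XO/O./X./.X]+0
p4 O@[XO/OX/X./..]: (2,1)[XO/OX/XO/..]+0* (3,0)[XO/OX/X./O.]+0 (3,1)[XO/OX/X./.O]+0
p5 X@[XO/OX/XO/..]: (3,0)[XO/OX/XO/X.]+0* (3,1)[XO/OX/XO/.X]+0
p6 O@[XO/OX/XO/X.]: (3,1)[XO/OX/XO/XO]+0*
p7 X@[XO/OX/XO/XO] terminal +0; root [../O./X./..] d6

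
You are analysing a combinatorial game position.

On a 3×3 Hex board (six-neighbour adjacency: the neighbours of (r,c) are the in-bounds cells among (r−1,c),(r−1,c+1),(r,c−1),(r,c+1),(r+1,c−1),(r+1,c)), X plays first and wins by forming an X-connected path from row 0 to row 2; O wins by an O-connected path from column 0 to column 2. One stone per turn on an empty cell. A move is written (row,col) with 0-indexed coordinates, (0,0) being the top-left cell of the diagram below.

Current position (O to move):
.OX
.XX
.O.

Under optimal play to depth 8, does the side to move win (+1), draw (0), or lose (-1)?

ply 1, O at .OX/.XX/.O. | (0,0)=-1→OOX/.XX/.O.*; (1,0)=-1→.OX/OXX/.O.; (2,0)=-1→.OX/.XX/OO.; (2,2)=-1→.OX/.XX/.OO
ply 2, X at OOX/.XX/.O. | (1,0)=+1→OOX/XXX/.O.*; (2,0)=+1→OOX/.XX/XO.; (2,2)=+1→OOX/.XX/.OX
ply 3, O at OOX/XXX/.O. | (2,0)=-1→OOX/XXX/OO.*; (2,2)=-1→OOX/XXX/.OO
ply 4, X at OOX/XXX/OO. | (2,2)=+1→OOX/XXX/OOX*
ply 5: OOX/XXX/OOX is terminal -1 (O); from .OX/.XX/.O. depth 8

value(.OX/.XX/.O., O) = -1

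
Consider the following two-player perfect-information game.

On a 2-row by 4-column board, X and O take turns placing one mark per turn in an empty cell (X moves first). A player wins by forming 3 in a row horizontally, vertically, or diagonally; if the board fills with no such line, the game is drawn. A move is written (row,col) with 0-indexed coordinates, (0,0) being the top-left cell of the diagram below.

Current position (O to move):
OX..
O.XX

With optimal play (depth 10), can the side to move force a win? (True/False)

O winning at [OX../O.XX]: False

[OX../O.XX] O move#1: (0,2):-1/OXO./O.XX, (0,3):-1/OX.O/O.XX, (1,1):+0/OX../OOXX*
[OX../OOXX] X move#2: (0,2):+0/OXX./OOXX*, (0,3):+0/OX.X/OOXX
[OXX./OOXX] O move#3: (0,3):+0/OXXO/OOXX*
[OXXO/OOXX] end (terminal +0, X#4); searched OX../O.XX to 10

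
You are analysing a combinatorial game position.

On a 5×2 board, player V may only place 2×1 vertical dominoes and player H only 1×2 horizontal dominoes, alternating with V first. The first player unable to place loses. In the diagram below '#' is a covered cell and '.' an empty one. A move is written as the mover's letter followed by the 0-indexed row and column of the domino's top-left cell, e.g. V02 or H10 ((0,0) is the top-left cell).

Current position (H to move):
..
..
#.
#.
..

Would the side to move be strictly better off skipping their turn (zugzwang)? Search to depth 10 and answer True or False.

p1 H@[../../#./#./..]: H00[##/../#./#./..]+1* H10[../##/#./#./..]+1 H40[../../#./#./##]-1
p2 V@[##/../#./#./..]: V11[##/.#/##/#./..]-1* V21[##/../##/##/..]-1 V31[##/../#./##/.#]-1
p3 H@[##/.#/##/#./..]: H40[##/.#/##/#./##]+1*
p4 V@[##/.#/##/#./##] terminal -1; root [../../#./#./..] d10
if H skipped the turn, V would face:
~ p1 V@[../../#./#./..]: V00[#./#./#./#./..]+1* V01[.#/.#/#./#./..]+1 V11[../.#/##/#./..]+1 V21[../../##/##/..]-1 V31[../../#./##/.#]-1
~ p2 H@[#./#./#./#./..]: H40[#./#./#./#./##]-1*
~ p3 V@[#./#./#./#./##]: V01[##/##/#./#./##]+1* V11[#./##/##/#./##]+1 V21[#./#./##/##/##]+1
~ p4 H@[##/##/#./#./##] terminal -1; root [../../#./#./..] d10
compare (H): move=+1 vs pass=-1

zugzwang(../../#./#./.., H) = False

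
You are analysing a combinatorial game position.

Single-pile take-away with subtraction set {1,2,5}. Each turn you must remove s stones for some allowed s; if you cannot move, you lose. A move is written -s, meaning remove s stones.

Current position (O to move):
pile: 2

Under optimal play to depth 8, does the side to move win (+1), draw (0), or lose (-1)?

p1 O@[2]: -1[1]-1 -2[0]+1*
p2 X@[0] terminal -1; root [2] d8

value(2, O) = +1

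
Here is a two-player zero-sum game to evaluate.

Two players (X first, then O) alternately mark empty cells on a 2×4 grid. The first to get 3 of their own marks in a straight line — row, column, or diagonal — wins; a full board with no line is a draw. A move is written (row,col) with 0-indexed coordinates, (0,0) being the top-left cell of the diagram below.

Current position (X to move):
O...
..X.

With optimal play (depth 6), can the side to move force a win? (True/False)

X winning at [O.../..X.]: True

[O.../..X.] X move#1: (0,1):+0/OX../..X., (0,2):+0/O.X./..X., (0,3):+0/O..X/..X., (1,0):+0/O.../X.X., (1,1):+1/O.../.XX.*, (1,3):+0/O.../..XX
[O.../.XX.] O move#2: (0,1):-1/OO../.XX.*, (0,2):-1/O.O./.XX., (0,3):-1/O..O/.XX., (1,0):-1/O.../OXX., (1,3):-1/O.../.XXO
[OO../.XX.] X move#3: (0,2):+1/OOX./.XX.*, (0,3):-1/OO.X/.XX., (1,0):+1/OO../XXX., (1,3):+1/OO../.XXX
[OOX./.XX.] O move#4: (0,3):-1/OOXO/.XX.*, (1,0):-1/OOX./OXX., (1,3):-1/OOX./.XXO
[OOXO/.XX.] X move#5: (1,0):+1/OOXO/XXX.*, (1,3):+1/OOXO/.XXX
[OOXO/XXX.] end (terminal -1, O#6); searched O.../..X. to 6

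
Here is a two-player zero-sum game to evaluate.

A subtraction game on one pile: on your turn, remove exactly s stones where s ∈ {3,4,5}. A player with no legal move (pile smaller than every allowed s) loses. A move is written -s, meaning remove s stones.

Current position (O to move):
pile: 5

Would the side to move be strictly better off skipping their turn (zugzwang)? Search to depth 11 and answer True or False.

zugzwang(5, O) = False

ply 1, O at 5 | -3=+1→2*; -4=+1→1; -5=+1→0
ply 2: 2 is terminal -1 (X); from 5 depth 11
if O skipped the turn, X would face:
~ ply 1, X at 5 | -3=+1→2*; -4=+1→1; -5=+1→0
~ ply 2: 2 is terminal -1 (O); from 5 depth 11
compare (O): move=+1 vs pass=-1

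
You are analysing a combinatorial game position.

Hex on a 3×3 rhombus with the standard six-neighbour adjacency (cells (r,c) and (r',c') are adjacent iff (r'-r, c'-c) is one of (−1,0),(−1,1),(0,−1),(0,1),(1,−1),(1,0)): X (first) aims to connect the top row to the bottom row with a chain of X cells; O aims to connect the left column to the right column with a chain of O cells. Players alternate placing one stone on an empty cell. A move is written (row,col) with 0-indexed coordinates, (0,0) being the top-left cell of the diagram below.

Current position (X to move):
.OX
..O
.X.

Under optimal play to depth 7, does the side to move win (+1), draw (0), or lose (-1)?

p1 X@[.OX/..O/.X.]: (0,0)[XOX/..O/.X.]-1 (1,0)[.OX/X.O/.X.]-1 (1,1)[.OX/.XO/.X.]+1* (2,0)[.OX/..O/XX.]-1 (2,2)[.OX/..O/.XX]-1
p2 O@[.OX/.XO/.X.] terminal -1; root [.OX/..O/.X.] d7

value(.OX/..O/.X., X) = +1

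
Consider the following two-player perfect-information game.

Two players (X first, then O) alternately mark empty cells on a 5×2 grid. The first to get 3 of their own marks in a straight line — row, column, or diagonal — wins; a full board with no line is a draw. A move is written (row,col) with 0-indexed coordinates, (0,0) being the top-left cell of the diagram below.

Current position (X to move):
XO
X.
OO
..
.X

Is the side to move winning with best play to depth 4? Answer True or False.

X winning at [XO/X./OO/../.X]: False

p1 X@[XO/X./OO/../.X]: (1,1)[XO/XX/OO/../.X]+0* (3,0)[XO/X./OO/X./.X]-1 (3,1)[XO/X./OO/.X/.X]-1 (4,0)[XO/X./OO/../XX]-1
p2 O@[XO/XX/OO/../.X]: (3,0)[XO/XX/OO/O./.X]+0* (3,1)[XO/XX/OO/.O/.X]+0 (4,0)[XO/XX/OO/../OX]+0
p3 X@[XO/XX/OO/O./.X]: (3,1)[XO/XX/OO/OX/.X]-1 (4,0)[XO/XX/OO/O./XX]+0*
p4 O@[XO/XX/OO/O./XX]: (3,1)[XO/XX/OO/OO/XX]+0*
p5 X@[XO/XX/OO/OO/XX] terminal +0; root [XO/X./OO/../.X] d4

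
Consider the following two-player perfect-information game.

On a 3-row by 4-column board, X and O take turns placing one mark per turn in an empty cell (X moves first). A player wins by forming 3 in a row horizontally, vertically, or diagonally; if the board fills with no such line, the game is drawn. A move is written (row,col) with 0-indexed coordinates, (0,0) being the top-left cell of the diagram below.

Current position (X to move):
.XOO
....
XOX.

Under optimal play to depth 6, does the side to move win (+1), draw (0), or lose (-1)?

value(.XOO/..../XOX., X) = 0

[.XOO/..../XOX.] X move#1: (0,0):-1/XXOO/..../XOX., (1,0):-1/.XOO/X.../XOX., (1,1):-1/.XOO/.X../XOX., (1,2):+0/.XOO/..X./XOX.*, (1,3):-1/.XOO/...X/XOX., (2,3):-1/.XOO/..../XOXX
[.XOO/..X./XOX.] O move#2: (0,0):-1/OXOO/..X./XOX., (1,0):-1/.XOO/O.X./XOX., (1,1):-1/.XOO/.OX./XOX., (1,3):-1/.XOO/..XO/XOX., (2,3):+0/.XOO/..X./XOXO*
[.XOO/..X./XOXO] X move#3: (0,0):-1/XXOO/..X./XOXO, (1,0):-1/.XOO/X.X./XOXO, (1,1):-1/.XOO/.XX./XOXO, (1,3):+0/.XOO/..XX/XOXO*
[.XOO/..XX/XOXO] O move#4: (0,0):-1/OXOO/..XX/XOXO, (1,0):-1/.XOO/O.XX/XOXO, (1,1):+0/.XOO/.OXX/XOXO*
[.XOO/.OXX/XOXO] X move#5: (0,0):+0/XXOO/.OXX/XOXO*, (1,0):+0/.XOO/XOXX/XOXO
[XXOO/.OXX/XOXO] O move#6: (1,0):+0/XXOO/OOXX/XOXO*
[XXOO/OOXX/XOXO] end (terminal +0, X#7); searched .XOO/..../XOX. to 6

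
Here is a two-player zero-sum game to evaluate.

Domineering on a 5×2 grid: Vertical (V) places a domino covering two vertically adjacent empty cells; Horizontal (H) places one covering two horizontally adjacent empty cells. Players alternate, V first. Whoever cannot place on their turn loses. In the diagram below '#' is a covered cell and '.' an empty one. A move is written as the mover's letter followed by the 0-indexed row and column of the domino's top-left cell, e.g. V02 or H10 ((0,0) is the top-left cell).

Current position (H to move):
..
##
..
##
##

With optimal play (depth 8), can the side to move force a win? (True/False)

ply 1, H at ../##/../##/## | H00=+1→##/##/../##/##*; H20=+1→../##/##/##/##
ply 2: ##/##/../##/## is terminal -1 (V); from ../##/../##/## depth 8

H winning at [../##/../##/##]: True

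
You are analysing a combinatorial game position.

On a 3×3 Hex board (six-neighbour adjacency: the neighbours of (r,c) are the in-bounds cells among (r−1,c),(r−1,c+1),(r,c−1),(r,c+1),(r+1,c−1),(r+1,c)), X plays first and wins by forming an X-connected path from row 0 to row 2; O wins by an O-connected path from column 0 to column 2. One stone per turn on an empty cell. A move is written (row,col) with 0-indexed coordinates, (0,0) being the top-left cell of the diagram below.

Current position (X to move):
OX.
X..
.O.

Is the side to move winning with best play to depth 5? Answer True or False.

X winning at [OX./X../.O.]: True

ply 1, X at OX./X../.O. | (0,2)=-1→OXX/X../.O.; (1,1)=-1→OX./XX./.O.; (1,2)=+1→OX./X.X/.O.*; (2,0)=+1→OX./X../XO.; (2,2)=+1→OX./X../.OX
ply 2, O at OX./X.X/.O. | (0,2)=-1→OXO/X.X/.O.*; (1,1)=-1→OX./XOX/.O.; (2,0)=-1→OX./X.X/OO.; (2,2)=-1→OX./X.X/.OO
ply 3, X at OXO/X.X/.O. | (1,1)=+1→OXO/XXX/.O.*; (2,0)=+1→OXO/X.X/XO.; (2,2)=+1→OXO/X.X/.OX
ply 4, O at OXO/XXX/.O. | (2,0)=-1→OXO/XXX/OO.*; (2,2)=-1→OXO/XXX/.OO
ply 5, X at OXO/XXX/OO. | (2,2)=+1→OXO/XXX/OOX*
ply 6: OXO/XXX/OOX is terminal -1 (O); from OX./X../.O. depth 5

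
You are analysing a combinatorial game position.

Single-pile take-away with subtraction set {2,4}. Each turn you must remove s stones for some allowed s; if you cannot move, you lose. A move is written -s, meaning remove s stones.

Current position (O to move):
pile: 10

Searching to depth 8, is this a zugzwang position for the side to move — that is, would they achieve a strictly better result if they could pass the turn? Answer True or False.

p1 O@[10]: -2[8]-1 -4[6]+1*
p2 X@[6]: -2[4]-1* -4[2]-1
p3 O@[4]: -2[2]-1 -4[0]+1*
p4 X@[0] terminal -1; root [10] d8
if O skipped the turn, X would face:
~ p1 X@[10]: -2[8]-1 -4[6]+1*
~ p2 O@[6]: -2[4]-1* -4[2]-1
~ p3 X@[4]: -2[2]-1 -4[0]+1*
~ p4 O@[0] terminal -1; root [10] d8
compare (O): move=+1 vs pass=-1

zugzwang(10, O) = False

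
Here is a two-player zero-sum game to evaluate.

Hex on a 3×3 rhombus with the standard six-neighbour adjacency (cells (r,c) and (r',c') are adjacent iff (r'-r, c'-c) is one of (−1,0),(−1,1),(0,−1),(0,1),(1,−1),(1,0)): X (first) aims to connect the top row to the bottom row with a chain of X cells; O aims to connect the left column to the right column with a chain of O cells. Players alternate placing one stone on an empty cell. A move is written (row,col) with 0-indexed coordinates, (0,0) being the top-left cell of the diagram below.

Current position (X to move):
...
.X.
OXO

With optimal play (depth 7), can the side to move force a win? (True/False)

p1 X@[.../.X./OXO]: (0,0)[X../.X./OXO]+1* (0,1)[.X./.X./OXO]+1 (0,2)[..X/.X./OXO]+1 (1,0)[.../XX./OXO]+1 (1,2)[.../.XX/OXO]+1
p2 O@[X../.X./OXO]: (0,1)[XO./.X./OXO]-1* (0,2)[X.O/.X./OXO]-1 (1,0)[X../OX./OXO]-1 (1,2)[X../.XO/OXO]-1
p3 X@[XO./.X./OXO]: (0,2)[XOX/.X./OXO]+1* (1,0)[XO./XX./OXO]+1 (1,2)[XO./.XX/OXO]+1
p4 O@[XOX/.X./OXO] terminal -1; root [.../.X./OXO] d7

X winning at [.../.X./OXO]: True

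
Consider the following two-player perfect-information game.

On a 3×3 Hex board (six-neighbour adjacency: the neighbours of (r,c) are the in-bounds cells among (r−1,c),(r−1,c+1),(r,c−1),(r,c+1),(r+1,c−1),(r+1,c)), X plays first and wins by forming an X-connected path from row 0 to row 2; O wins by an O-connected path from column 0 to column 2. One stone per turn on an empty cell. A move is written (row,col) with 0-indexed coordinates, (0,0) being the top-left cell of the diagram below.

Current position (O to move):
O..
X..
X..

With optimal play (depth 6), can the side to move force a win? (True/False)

p1 O@[O../X../X..]: (0,1)[OO./X../X..]-1* (0,2)[O.O/X../X..]-1 (1,1)[O../XO./X..]-1 (1,2)[O../X.O/X..]-1 (2,1)[O../X../XO.]-1 (2,2)[O../X../X.O]-1
p2 X@[OO./X../X..]: (0,2)[OOX/X../X..]+1* (1,1)[OO./XX./X..]-1 (1,2)[OO./X.X/X..]-1 (2,1)[OO./X../XX.]-1 (2,2)[OO./X../X.X]-1
p3 O@[OOX/X../X..]: (1,1)[OOX/XO./X..]-1* (1,2)[OOX/X.O/X..]-1 (2,1)[OOX/X../XO.]-1 (2,2)[OOX/X../X.O]-1
p4 X@[OOX/XO./X..]: (1,2)[OOX/XOX/X..]+1* (2,1)[OOX/XO./XX.]-1 (2,2)[OOX/XO./X.X]-1
p5 O@[OOX/XOX/X..]: (2,1)[OOX/XOX/XO.]-1* (2,2)[OOX/XOX/X.O]-1
p6 X@[OOX/XOX/XO.]: (2,2)[OOX/XOX/XOX]+1*
p7 O@[OOX/XOX/XOX] terminal -1; root [O../X../X..] d6

O winning at [O../X../X..]: False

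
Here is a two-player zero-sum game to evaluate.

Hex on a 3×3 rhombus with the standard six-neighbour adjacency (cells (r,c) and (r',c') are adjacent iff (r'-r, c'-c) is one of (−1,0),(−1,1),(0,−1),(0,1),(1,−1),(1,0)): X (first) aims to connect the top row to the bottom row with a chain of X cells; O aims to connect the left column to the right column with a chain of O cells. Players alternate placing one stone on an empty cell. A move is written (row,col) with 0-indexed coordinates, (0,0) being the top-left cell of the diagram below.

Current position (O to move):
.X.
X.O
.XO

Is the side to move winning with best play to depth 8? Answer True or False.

O winning at [.X./X.O/.XO]: False

[.X./X.O/.XO] O move#1: (0,0):-1/OX./X.O/.XO*, (0,2):-1/.XO/X.O/.XO, (1,1):-1/.X./XOO/.XO, (2,0):-1/.X./X.O/OXO
[OX./X.O/.XO] X move#2: (0,2):+1/OXX/X.O/.XO*, (1,1):+1/OX./XXO/.XO, (2,0):+1/OX./X.O/XXO
[OXX/X.O/.XO] O move#3: (1,1):-1/OXX/XOO/.XO*, (2,0):-1/OXX/X.O/OXO
[OXX/XOO/.XO] X move#4: (2,0):+1/OXX/XOO/XXO*
[OXX/XOO/XXO] end (terminal -1, O#5); searched .X./X.O/.XO to 8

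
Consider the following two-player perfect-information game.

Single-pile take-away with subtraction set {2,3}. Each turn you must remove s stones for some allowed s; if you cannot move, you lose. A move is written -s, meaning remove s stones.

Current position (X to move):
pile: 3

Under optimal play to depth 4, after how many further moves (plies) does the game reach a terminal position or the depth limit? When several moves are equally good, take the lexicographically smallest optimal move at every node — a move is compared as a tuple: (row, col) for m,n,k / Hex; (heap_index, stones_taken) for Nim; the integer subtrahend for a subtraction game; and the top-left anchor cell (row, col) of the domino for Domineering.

PV length from [3]: 1 ply

[3] X move#1: -2:+1/1*, -3:+1/0
[1] end (terminal -1, O#2); searched 3 to 4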